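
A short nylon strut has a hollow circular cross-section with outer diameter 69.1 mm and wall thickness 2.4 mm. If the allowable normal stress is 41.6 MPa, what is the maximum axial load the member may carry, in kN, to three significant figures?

20.9 kN

A = 502.9 mm².
P_max = σ_allow · A = 41.6 · 502.9 = 20920 N = 20.92 kN.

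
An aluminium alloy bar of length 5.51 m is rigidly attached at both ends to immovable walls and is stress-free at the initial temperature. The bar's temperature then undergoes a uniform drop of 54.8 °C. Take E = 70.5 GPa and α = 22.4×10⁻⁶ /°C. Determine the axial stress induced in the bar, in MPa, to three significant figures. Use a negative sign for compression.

Free thermal expansion αLΔT = 22.4e-6 · 5510 · -54.8 = -6.764 mm.
The walls impose strain ε = −(-6.764)/5510 = 1.2275e-03; σ = Eε = 70500 · 1.2275e-03 = 86.54 MPa.

86.5 MPa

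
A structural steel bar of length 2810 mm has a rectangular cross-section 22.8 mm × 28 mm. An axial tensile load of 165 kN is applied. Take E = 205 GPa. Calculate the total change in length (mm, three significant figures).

3.54 mm

A = 638.4 mm².
δ_mech = NL/(AE) = 165000·2810/(638.4·205000) = 3.543 mm.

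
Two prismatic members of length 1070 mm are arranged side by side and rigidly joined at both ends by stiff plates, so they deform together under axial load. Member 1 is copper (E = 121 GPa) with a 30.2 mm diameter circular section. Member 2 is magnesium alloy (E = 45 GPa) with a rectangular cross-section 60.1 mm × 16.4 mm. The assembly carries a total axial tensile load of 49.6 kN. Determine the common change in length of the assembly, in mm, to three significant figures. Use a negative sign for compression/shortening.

0.405 mm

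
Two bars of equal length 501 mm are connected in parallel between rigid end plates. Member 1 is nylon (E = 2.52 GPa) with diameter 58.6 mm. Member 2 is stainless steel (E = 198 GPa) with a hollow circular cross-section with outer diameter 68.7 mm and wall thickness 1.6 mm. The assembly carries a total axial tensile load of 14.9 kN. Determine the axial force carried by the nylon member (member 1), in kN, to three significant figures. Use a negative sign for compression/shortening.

1.38 kN

A_1 = 2697 mm².
A_2 = 337.3 mm².
Equal strain + equilibrium ⇒ each member carries load in proportion to AE: A₁E₁ = 6797000 N, A₂E₂ = 66780000 N, ΣAE = 73580000 N.
F₁ = P·A₁E₁/ΣAE = 14900·6797000/73580000 = 1376 N.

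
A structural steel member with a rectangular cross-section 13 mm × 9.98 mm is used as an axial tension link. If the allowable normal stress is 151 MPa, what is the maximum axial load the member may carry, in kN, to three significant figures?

19.6 kN

A = 129.7 mm².
P_max = σ_allow · A = 151 · 129.7 = 19590 N = 19.59 kN.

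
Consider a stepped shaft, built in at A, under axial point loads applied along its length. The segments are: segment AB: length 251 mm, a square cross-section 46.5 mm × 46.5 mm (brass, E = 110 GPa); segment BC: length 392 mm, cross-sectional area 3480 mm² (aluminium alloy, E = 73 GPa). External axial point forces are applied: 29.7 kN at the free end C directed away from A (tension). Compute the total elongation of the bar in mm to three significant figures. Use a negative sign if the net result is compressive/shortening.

0.0772 mm

Internal axial forces (sectioning from the free end, tension +): N_BC = 29.7 kN, N_AB = 29.7 kN.
A_AB = 2162 mm².
δ_AB = 29700·251/(2162·110000) = 0.03134 mm
δ_BC = 29700·392/(3480·73000) = 0.04583 mm
δ = Σδ_i = 0.07717 mm.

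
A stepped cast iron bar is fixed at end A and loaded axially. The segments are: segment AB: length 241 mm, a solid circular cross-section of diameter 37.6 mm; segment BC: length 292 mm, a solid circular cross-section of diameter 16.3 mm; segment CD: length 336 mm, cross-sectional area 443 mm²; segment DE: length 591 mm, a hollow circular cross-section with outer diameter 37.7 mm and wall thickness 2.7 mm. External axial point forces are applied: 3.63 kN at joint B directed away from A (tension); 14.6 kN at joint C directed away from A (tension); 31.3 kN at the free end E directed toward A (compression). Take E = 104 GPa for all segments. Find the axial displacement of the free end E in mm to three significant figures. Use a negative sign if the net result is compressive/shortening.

-1.08 mm

Internal axial forces (sectioning from the free end, tension +): N_DE = -31.3 kN, N_CD = -31.3 kN, N_BC = -16.7 kN, N_AB = -13.07 kN.
A_AB = 1110 mm².
A_BC = 208.7 mm².
A_DE = 296.9 mm².
δ_AB = -13070·241/(1110·104000) = -0.02728 mm
δ_BC = -16700·292/(208.7·104000) = -0.2247 mm
δ_CD = -31300·336/(443·104000) = -0.2283 mm
δ_DE = -31300·591/(296.9·104000) = -0.5991 mm
δ = Σδ_i = -1.079 mm.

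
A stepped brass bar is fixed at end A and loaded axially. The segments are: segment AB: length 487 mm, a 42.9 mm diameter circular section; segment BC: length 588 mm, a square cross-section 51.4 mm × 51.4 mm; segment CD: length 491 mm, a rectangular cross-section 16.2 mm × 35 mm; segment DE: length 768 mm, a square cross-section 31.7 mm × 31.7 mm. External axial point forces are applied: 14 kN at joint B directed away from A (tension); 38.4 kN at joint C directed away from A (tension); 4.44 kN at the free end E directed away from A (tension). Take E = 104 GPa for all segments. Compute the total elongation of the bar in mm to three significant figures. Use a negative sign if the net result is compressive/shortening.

0.345 mm

Internal axial forces (sectioning from the free end, tension +): N_DE = 4.44 kN, N_CD = 4.44 kN, N_BC = 42.84 kN, N_AB = 56.84 kN.
A_AB = 1445 mm².
A_BC = 2642 mm².
A_CD = 567 mm².
A_DE = 1005 mm².
δ_AB = 56840·487/(1445·104000) = 0.1841 mm
δ_BC = 42840·588/(2642·104000) = 0.09168 mm
δ_CD = 4440·491/(567·104000) = 0.03697 mm
δ_DE = 4440·768/(1005·104000) = 0.03263 mm
δ = Σδ_i = 0.3454 mm.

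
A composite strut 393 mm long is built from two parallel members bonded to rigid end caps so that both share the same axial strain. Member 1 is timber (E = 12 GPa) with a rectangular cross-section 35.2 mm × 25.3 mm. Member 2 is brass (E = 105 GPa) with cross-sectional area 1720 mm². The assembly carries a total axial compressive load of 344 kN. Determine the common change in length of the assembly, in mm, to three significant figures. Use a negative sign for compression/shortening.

A_1 = 890.6 mm².
Equal strain + equilibrium ⇒ each member carries load in proportion to AE: A₁E₁ = 10690000 N, A₂E₂ = 180600000 N, ΣAE = 191300000 N.
δ = PL/ΣAE = -344000·393/191300000 = -0.7068 mm.

-0.707 mm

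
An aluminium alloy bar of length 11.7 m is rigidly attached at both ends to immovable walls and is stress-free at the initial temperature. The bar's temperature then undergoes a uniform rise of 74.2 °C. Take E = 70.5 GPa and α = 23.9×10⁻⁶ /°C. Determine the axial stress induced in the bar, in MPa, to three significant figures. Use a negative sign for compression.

-125 MPa

Free thermal expansion αLΔT = 23.9e-6 · 11700 · 74.2 = 20.75 mm.
The walls impose strain ε = −(20.75)/11700 = -1.7734e-03; σ = Eε = 70500 · -1.7734e-03 = -125 MPa.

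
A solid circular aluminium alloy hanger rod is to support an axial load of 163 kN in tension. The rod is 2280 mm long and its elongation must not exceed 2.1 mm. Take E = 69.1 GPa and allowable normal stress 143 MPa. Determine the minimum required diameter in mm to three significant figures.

Required area A ≥ P/σ_allow = 163000/143 = 1140 mm².
For a solid circular section, d ≥ √(4A/π) = 38.1 mm.
Elongation limit: A ≥ PL/(Eδ_allow) = 163000·2280/(69100·2.1) = 2561 mm² ⇒ d ≥ 57.1 mm.
The elongation limit governs.

57.1 mm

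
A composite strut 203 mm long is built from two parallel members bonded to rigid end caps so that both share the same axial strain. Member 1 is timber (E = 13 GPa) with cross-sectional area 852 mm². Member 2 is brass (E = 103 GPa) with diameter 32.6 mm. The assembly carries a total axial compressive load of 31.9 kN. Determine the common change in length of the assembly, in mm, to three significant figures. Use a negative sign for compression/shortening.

-0.0667 mm

A_2 = 834.7 mm².
Equal strain + equilibrium ⇒ each member carries load in proportion to AE: A₁E₁ = 11080000 N, A₂E₂ = 85970000 N, ΣAE = 97050000 N.
δ = PL/ΣAE = -31900·203/97050000 = -0.06673 mm.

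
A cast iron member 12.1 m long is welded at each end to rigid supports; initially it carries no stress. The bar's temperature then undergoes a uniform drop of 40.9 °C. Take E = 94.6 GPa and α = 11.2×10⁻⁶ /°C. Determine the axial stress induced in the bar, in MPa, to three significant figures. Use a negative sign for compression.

Free thermal expansion αLΔT = 11.2e-6 · 12100 · -40.9 = -5.543 mm.
The walls impose strain ε = −(-5.543)/12100 = 4.5808e-04; σ = Eε = 94600 · 4.5808e-04 = 43.33 MPa.

43.3 MPa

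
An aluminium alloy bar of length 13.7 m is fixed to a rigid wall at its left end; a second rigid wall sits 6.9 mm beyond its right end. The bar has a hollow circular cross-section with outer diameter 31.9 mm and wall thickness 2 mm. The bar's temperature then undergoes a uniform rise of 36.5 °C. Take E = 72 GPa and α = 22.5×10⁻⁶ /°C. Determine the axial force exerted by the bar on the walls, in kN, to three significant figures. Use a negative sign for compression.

-4.30 kN

Free thermal expansion αLΔT = 22.5e-6 · 13700 · 36.5 = 11.25 mm.
The walls engage after the gap closes; constrained expansion = 11.25 − 6.9 = 4.351 mm.
The walls impose strain ε = −(4.351)/13700 = -3.1760e-04; σ = Eε = 72000 · -3.1760e-04 = -22.87 MPa.
Wall reaction R = σ·A = -22.87·187.9 = -4296 N = -4.296 kN.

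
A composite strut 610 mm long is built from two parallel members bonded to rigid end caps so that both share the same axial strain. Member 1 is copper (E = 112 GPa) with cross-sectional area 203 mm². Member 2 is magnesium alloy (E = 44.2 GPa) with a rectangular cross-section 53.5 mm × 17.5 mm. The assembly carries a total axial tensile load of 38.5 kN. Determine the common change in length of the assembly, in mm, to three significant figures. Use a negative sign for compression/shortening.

0.366 mm

A_2 = 936.2 mm².
Equal strain + equilibrium ⇒ each member carries load in proportion to AE: A₁E₁ = 22740000 N, A₂E₂ = 41380000 N, ΣAE = 64120000 N.
δ = PL/ΣAE = 38500·610/64120000 = 0.3663 mm.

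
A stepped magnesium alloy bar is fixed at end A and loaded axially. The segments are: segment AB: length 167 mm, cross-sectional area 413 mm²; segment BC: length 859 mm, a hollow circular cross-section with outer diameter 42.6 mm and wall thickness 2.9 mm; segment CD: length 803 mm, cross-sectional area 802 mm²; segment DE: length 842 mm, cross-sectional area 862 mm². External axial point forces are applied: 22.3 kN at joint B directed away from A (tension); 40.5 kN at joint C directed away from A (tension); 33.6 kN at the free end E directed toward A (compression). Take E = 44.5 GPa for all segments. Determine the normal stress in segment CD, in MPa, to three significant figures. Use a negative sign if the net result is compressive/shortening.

-41.9 MPa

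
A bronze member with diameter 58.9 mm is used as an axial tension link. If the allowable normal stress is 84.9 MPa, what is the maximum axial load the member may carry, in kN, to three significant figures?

231 kN

A = 2725 mm².
P_max = σ_allow · A = 84.9 · 2725 = 231300 N = 231.3 kN.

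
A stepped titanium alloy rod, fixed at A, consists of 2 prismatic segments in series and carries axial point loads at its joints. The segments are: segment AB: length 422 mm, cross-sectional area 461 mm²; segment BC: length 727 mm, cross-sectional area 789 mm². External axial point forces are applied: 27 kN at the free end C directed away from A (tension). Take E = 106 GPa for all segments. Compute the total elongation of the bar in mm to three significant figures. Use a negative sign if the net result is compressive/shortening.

Internal axial forces (sectioning from the free end, tension +): N_BC = 27 kN, N_AB = 27 kN.
δ_AB = 27000·422/(461·106000) = 0.2332 mm
δ_BC = 27000·727/(789·106000) = 0.2347 mm
δ = Σδ_i = 0.4679 mm.

0.468 mm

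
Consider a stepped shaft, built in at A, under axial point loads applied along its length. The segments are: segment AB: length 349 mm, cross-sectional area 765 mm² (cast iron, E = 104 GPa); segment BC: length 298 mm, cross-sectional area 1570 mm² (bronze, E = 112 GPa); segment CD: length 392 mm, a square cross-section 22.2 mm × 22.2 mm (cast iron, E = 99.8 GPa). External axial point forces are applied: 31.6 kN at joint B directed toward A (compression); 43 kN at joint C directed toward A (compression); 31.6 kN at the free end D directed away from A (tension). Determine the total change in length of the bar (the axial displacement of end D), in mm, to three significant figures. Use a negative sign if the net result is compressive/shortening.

0.0439 mm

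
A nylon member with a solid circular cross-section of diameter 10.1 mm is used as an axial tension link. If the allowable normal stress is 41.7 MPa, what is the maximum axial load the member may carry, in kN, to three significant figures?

3.34 kN

A = 80.12 mm².
P_max = σ_allow · A = 41.7 · 80.12 = 3341 N = 3.341 kN.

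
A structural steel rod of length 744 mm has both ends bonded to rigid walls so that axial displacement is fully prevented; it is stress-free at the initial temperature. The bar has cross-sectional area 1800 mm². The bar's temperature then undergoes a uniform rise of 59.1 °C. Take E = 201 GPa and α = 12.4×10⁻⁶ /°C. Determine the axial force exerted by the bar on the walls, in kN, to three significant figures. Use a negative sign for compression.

Free thermal expansion αLΔT = 12.4e-6 · 744 · 59.1 = 0.5452 mm.
The walls impose strain ε = −(0.5452)/744 = -7.3284e-04; σ = Eε = 201000 · -7.3284e-04 = -147.3 MPa.
Wall reaction R = σ·A = -147.3·1800 = -265100 N = -265.1 kN.

-265 kN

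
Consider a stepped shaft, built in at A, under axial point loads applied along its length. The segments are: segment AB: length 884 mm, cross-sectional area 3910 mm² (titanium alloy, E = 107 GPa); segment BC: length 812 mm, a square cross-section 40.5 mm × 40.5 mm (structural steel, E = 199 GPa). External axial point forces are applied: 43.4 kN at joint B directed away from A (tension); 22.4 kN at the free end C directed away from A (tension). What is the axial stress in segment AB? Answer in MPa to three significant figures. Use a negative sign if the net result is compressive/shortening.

16.8 MPa

Internal axial forces (sectioning from the free end, tension +): N_BC = 22.4 kN, N_AB = 65.8 kN.
σ_AB = N_AB/A_AB = 65800/3910 = 16.83 MPa.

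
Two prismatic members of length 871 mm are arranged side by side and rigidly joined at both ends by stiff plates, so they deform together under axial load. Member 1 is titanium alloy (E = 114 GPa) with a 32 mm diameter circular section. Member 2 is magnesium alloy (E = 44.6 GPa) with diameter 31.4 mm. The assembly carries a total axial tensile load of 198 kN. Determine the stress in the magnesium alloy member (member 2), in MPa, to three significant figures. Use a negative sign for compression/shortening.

A_1 = 804.2 mm².
A_2 = 774.4 mm².
Equal strain + equilibrium ⇒ each member carries load in proportion to AE: A₁E₁ = 91680000 N, A₂E₂ = 34540000 N, ΣAE = 126200000 N.
σ₂ = P·E₂/ΣAE = 198000·44600/126200000 = 69.96 MPa.

70.0 MPa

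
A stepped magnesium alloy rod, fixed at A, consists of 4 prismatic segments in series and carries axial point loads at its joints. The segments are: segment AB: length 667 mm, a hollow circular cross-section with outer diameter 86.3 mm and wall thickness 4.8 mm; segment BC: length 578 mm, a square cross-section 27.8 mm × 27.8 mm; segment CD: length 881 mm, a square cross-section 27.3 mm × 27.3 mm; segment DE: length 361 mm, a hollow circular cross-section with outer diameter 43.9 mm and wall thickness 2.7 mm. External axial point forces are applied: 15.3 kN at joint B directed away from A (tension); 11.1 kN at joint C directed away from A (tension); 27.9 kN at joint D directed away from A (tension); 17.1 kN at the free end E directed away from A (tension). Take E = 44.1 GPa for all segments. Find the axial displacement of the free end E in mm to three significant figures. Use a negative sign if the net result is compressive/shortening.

3.44 mm

Internal axial forces (sectioning from the free end, tension +): N_DE = 17.1 kN, N_CD = 45 kN, N_BC = 56.1 kN, N_AB = 71.4 kN.
A_AB = 1229 mm².
A_BC = 772.8 mm².
A_CD = 745.3 mm².
A_DE = 349.5 mm².
δ_AB = 71400·667/(1229·44100) = 0.8787 mm
δ_BC = 56100·578/(772.8·44100) = 0.9514 mm
δ_CD = 45000·881/(745.3·44100) = 1.206 mm
δ_DE = 17100·361/(349.5·44100) = 0.4005 mm
δ = Σδ_i = 3.437 mm.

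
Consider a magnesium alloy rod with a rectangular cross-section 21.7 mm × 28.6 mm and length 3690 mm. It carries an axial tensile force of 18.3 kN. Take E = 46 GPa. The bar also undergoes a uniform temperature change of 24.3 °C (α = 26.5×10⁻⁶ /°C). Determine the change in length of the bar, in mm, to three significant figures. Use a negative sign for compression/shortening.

4.74 mm

A = 620.6 mm².
δ_mech = NL/(AE) = 18300·3690/(620.6·46000) = 2.365 mm.
δ_thermal = αLΔT = 26.5e-6·3690·24.3 = 2.376 mm.
δ = δ_mech + δ_thermal = 4.742 mm.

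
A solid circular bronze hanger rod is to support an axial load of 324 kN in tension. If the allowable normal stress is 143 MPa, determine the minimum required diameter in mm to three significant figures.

53.7 mm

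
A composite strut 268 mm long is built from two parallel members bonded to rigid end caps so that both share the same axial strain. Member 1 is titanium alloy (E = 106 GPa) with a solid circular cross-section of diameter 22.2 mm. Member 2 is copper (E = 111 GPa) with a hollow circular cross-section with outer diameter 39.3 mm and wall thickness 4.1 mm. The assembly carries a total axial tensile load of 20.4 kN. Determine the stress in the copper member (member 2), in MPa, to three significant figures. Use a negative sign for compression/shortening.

A_1 = 387.1 mm².
A_2 = 453.4 mm².
Equal strain + equilibrium ⇒ each member carries load in proportion to AE: A₁E₁ = 41030000 N, A₂E₂ = 50330000 N, ΣAE = 91360000 N.
σ₂ = P·E₂/ΣAE = 20400·111000/91360000 = 24.79 MPa.

24.8 MPa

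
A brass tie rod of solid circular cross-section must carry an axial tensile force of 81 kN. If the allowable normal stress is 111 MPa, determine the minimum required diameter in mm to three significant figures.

Required area A ≥ P/σ_allow = 81000/111 = 729.7 mm².
For a solid circular section, d ≥ √(4A/π) = 30.48 mm.

30.5 mm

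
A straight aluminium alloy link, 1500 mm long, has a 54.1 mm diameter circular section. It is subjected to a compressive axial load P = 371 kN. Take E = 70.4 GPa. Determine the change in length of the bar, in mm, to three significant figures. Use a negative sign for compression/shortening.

-3.44 mm

A = 2299 mm².
δ_mech = NL/(AE) = -371000·1500/(2299·70400) = -3.439 mm.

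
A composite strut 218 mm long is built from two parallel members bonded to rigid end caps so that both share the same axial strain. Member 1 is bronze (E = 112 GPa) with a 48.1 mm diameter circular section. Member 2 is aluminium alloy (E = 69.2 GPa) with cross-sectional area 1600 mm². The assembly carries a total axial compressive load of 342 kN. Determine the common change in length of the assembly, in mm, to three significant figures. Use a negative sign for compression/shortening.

A_1 = 1817 mm².
Equal strain + equilibrium ⇒ each member carries load in proportion to AE: A₁E₁ = 203500000 N, A₂E₂ = 110700000 N, ΣAE = 314200000 N.
δ = PL/ΣAE = -342000·218/314200000 = -0.2373 mm.

-0.237 mm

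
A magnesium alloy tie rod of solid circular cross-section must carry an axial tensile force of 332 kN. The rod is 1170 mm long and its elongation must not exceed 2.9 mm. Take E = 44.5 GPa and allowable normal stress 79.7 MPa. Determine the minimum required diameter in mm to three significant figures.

72.8 mm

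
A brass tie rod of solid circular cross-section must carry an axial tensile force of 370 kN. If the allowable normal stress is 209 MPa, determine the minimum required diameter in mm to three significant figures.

Required area A ≥ P/σ_allow = 370000/209 = 1770 mm².
For a solid circular section, d ≥ √(4A/π) = 47.48 mm.

47.5 mm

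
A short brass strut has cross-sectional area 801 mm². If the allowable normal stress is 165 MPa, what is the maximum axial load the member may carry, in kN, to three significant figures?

132 kN

P_max = σ_allow · A = 165 · 801 = 132200 N = 132.2 kN.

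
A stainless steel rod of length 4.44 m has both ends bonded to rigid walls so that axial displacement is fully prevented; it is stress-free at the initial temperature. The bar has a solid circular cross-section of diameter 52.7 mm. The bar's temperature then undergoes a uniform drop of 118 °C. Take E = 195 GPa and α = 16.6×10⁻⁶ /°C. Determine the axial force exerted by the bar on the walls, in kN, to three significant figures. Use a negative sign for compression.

833 kN

Free thermal expansion αLΔT = 16.6e-6 · 4440 · -118 = -8.697 mm.
The walls impose strain ε = −(-8.697)/4440 = 1.9588e-03; σ = Eε = 195000 · 1.9588e-03 = 382 MPa.
Wall reaction R = σ·A = 382·2181 = 833200 N = 833.2 kN.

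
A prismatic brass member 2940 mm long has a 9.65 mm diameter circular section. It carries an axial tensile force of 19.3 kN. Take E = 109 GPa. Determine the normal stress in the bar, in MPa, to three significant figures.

264 MPa

A = 73.14 mm².
σ = N/A = 19300/73.14 = 263.9 MPa.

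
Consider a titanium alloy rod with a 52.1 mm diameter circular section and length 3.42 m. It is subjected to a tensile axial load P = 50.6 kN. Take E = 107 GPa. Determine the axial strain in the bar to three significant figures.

A = 2132 mm².
σ = N/A = 23.73 MPa; ε = σ/E = 23.73/107000 = 2.218e-04.

2.22e-04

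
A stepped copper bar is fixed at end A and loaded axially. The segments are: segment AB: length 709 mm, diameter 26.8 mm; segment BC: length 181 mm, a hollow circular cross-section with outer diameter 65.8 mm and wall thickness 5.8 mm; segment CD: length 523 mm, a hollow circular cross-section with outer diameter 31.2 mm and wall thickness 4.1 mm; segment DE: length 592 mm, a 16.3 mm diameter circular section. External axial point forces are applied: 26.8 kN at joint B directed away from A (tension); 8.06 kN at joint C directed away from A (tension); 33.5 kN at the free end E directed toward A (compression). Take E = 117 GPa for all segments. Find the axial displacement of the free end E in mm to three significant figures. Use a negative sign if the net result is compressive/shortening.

-1.26 mm

Internal axial forces (sectioning from the free end, tension +): N_DE = -33.5 kN, N_CD = -33.5 kN, N_BC = -25.44 kN, N_AB = 1.36 kN.
A_AB = 564.1 mm².
A_BC = 1093 mm².
A_CD = 349.1 mm².
A_DE = 208.7 mm².
δ_AB = 1360·709/(564.1·117000) = 0.01461 mm
δ_BC = -25440·181/(1093·117000) = -0.036 mm
δ_CD = -33500·523/(349.1·117000) = -0.429 mm
δ_DE = -33500·592/(208.7·117000) = -0.8123 mm
δ = Σδ_i = -1.263 mm.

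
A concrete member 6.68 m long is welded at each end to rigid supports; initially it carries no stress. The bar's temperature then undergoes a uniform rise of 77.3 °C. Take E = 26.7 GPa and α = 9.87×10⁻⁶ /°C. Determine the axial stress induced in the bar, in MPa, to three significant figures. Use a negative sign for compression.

Free thermal expansion αLΔT = 9.87e-6 · 6680 · 77.3 = 5.097 mm.
The walls impose strain ε = −(5.097)/6680 = -7.6295e-04; σ = Eε = 26700 · -7.6295e-04 = -20.37 MPa.

-20.4 MPa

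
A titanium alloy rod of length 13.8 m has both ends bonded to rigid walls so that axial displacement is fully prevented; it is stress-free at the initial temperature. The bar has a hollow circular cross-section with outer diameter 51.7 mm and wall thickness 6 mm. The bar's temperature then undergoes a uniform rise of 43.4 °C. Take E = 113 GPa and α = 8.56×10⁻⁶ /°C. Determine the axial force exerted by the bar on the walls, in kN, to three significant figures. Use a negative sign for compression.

-36.2 kN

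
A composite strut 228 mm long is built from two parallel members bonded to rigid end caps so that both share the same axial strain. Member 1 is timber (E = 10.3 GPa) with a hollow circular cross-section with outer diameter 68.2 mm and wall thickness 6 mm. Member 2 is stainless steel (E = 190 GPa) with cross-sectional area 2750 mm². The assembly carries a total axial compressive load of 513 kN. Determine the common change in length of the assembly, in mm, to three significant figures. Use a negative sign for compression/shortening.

-0.219 mm

A_1 = 1172 mm².
Equal strain + equilibrium ⇒ each member carries load in proportion to AE: A₁E₁ = 12080000 N, A₂E₂ = 522500000 N, ΣAE = 534600000 N.
δ = PL/ΣAE = -513000·228/534600000 = -0.2188 mm.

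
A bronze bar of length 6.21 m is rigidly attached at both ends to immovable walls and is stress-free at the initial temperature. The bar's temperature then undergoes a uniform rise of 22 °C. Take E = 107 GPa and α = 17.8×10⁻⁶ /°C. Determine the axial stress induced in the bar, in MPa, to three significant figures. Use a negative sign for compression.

Free thermal expansion αLΔT = 17.8e-6 · 6210 · 22 = 2.432 mm.
The walls impose strain ε = −(2.432)/6210 = -3.9160e-04; σ = Eε = 107000 · -3.9160e-04 = -41.9 MPa.

-41.9 MPa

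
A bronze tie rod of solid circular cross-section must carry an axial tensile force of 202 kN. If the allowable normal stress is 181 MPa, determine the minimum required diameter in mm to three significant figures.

37.7 mm

Required area A ≥ P/σ_allow = 202000/181 = 1116 mm².
For a solid circular section, d ≥ √(4A/π) = 37.7 mm.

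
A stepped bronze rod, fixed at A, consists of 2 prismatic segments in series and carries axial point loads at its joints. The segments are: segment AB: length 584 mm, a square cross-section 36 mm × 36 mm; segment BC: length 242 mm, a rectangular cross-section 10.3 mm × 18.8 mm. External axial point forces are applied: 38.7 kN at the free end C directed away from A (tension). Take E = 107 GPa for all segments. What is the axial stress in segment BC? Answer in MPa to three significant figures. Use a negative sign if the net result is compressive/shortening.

Internal axial forces (sectioning from the free end, tension +): N_BC = 38.7 kN, N_AB = 38.7 kN.
A_BC = 193.6 mm².
σ_BC = N_BC/A_BC = 38700/193.6 = 199.9 MPa.

200 MPa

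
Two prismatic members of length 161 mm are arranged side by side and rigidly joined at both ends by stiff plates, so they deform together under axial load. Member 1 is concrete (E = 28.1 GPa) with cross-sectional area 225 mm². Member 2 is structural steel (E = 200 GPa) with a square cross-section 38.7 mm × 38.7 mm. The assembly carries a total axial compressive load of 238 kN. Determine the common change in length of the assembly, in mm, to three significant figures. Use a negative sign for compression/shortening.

-0.125 mm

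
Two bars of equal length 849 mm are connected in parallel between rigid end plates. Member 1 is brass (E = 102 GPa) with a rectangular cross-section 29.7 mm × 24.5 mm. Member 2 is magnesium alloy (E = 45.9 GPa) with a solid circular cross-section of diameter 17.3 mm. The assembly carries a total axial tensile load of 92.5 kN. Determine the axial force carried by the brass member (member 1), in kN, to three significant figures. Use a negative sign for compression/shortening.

A_1 = 727.6 mm².
A_2 = 235.1 mm².
Equal strain + equilibrium ⇒ each member carries load in proportion to AE: A₁E₁ = 74220000 N, A₂E₂ = 10790000 N, ΣAE = 85010000 N.
F₁ = P·A₁E₁/ΣAE = 92500·74220000/85010000 = 80760 N.

80.8 kN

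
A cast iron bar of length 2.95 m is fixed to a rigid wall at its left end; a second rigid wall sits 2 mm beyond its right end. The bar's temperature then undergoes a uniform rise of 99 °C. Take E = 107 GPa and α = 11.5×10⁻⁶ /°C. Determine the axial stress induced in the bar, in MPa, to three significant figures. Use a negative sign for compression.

Free thermal expansion αLΔT = 11.5e-6 · 2950 · 99 = 3.359 mm.
The walls engage after the gap closes; constrained expansion = 3.359 − 2 = 1.359 mm.
The walls impose strain ε = −(1.359)/2950 = -4.6053e-04; σ = Eε = 107000 · -4.6053e-04 = -49.28 MPa.

-49.3 MPa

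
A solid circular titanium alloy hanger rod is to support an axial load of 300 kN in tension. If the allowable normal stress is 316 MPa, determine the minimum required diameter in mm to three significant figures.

Required area A ≥ P/σ_allow = 300000/316 = 949.4 mm².
For a solid circular section, d ≥ √(4A/π) = 34.77 mm.

34.8 mm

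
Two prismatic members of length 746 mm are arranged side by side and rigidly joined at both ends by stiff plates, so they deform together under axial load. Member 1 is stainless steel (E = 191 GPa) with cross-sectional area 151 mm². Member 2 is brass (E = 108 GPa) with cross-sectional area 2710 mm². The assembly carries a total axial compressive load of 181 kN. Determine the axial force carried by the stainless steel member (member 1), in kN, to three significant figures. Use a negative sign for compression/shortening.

Equal strain + equilibrium ⇒ each member carries load in proportion to AE: A₁E₁ = 28840000 N, A₂E₂ = 292700000 N, ΣAE = 321500000 N.
F₁ = P·A₁E₁/ΣAE = -181000·28840000/321500000 = -16240 N.

-16.2 kN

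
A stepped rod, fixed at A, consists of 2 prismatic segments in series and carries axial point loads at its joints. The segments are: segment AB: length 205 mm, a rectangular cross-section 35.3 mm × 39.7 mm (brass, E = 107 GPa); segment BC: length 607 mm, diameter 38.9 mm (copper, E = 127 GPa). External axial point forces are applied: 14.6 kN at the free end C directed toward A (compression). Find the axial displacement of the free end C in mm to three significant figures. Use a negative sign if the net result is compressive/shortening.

-0.0787 mm

Internal axial forces (sectioning from the free end, tension +): N_BC = -14.6 kN, N_AB = -14.6 kN.
A_AB = 1401 mm².
A_BC = 1188 mm².
δ_AB = -14600·205/(1401·107000) = -0.01996 mm
δ_BC = -14600·607/(1188·127000) = -0.05871 mm
δ = Σδ_i = -0.07867 mm.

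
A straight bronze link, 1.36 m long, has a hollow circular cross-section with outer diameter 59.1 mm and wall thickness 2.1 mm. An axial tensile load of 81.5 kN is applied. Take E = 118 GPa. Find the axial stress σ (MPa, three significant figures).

A = 376 mm².
σ = N/A = 81500/376 = 216.7 MPa.

217 MPa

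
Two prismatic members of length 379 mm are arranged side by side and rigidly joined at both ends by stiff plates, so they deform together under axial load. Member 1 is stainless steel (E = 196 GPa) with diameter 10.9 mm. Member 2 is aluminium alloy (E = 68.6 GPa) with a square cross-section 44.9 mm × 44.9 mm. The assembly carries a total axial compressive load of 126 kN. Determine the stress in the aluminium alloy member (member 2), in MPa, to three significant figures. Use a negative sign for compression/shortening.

A_1 = 93.31 mm².
A_2 = 2016 mm².
Equal strain + equilibrium ⇒ each member carries load in proportion to AE: A₁E₁ = 18290000 N, A₂E₂ = 138300000 N, ΣAE = 156600000 N.
σ₂ = P·E₂/ΣAE = -126000·68600/156600000 = -55.2 MPa.

-55.2 MPa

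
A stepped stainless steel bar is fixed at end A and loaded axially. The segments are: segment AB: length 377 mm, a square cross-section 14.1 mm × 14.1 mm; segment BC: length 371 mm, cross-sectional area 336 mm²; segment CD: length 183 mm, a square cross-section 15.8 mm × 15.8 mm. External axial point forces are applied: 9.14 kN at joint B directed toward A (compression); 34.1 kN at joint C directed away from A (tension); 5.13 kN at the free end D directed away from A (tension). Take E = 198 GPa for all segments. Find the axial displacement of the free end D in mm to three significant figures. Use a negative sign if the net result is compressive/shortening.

0.526 mm

Internal axial forces (sectioning from the free end, tension +): N_CD = 5.13 kN, N_BC = 39.23 kN, N_AB = 30.09 kN.
A_AB = 198.8 mm².
A_CD = 249.6 mm².
δ_AB = 30090·377/(198.8·198000) = 0.2882 mm
δ_BC = 39230·371/(336·198000) = 0.2188 mm
δ_CD = 5130·183/(249.6·198000) = 0.01899 mm
δ = Σδ_i = 0.5259 mm.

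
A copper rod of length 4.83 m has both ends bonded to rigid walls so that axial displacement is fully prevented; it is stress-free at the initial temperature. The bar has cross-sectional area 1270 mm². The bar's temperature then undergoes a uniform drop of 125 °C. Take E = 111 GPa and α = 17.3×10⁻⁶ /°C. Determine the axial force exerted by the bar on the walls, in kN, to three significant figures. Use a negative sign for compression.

Free thermal expansion αLΔT = 17.3e-6 · 4830 · -125 = -10.44 mm.
The walls impose strain ε = −(-10.44)/4830 = 2.1625e-03; σ = Eε = 111000 · 2.1625e-03 = 240 MPa.
Wall reaction R = σ·A = 240·1270 = 304800 N = 304.8 kN.

305 kN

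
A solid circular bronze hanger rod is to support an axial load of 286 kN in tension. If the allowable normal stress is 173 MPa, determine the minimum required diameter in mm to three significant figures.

45.9 mm

Required area A ≥ P/σ_allow = 286000/173 = 1653 mm².
For a solid circular section, d ≥ √(4A/π) = 45.88 mm.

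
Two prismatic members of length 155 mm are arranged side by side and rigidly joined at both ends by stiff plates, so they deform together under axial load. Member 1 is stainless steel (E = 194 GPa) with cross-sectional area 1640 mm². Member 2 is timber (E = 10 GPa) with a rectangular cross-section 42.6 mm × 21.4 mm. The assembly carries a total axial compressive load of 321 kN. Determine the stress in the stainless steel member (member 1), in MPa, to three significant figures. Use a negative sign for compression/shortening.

A_2 = 911.6 mm².
Equal strain + equilibrium ⇒ each member carries load in proportion to AE: A₁E₁ = 318200000 N, A₂E₂ = 9116000 N, ΣAE = 327300000 N.
σ₁ = P·E₁/ΣAE = -321000·194000/327300000 = -190.3 MPa.

-190 MPa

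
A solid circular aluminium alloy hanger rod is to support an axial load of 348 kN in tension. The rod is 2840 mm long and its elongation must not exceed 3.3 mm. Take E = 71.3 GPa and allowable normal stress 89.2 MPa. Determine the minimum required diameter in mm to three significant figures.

73.1 mm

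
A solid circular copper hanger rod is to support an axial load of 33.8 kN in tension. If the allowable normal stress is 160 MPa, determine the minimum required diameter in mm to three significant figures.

16.4 mm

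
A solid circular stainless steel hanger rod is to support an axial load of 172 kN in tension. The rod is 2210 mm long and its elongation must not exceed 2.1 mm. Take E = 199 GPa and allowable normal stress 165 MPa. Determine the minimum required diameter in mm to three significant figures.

Required area A ≥ P/σ_allow = 172000/165 = 1042 mm².
For a solid circular section, d ≥ √(4A/π) = 36.43 mm.
Elongation limit: A ≥ PL/(Eδ_allow) = 172000·2210/(199000·2.1) = 909.6 mm² ⇒ d ≥ 34.03 mm.
The stress limit governs.

36.4 mm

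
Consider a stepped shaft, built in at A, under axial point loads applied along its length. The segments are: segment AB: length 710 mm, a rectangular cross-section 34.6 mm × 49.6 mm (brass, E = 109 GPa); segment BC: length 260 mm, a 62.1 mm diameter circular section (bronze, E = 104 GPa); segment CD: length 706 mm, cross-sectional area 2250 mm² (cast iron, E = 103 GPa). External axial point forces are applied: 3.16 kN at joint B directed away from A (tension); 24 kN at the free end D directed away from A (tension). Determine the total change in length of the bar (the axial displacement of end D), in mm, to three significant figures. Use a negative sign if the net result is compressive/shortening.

0.196 mm

Internal axial forces (sectioning from the free end, tension +): N_CD = 24 kN, N_BC = 24 kN, N_AB = 27.16 kN.
A_AB = 1716 mm².
A_BC = 3029 mm².
δ_AB = 27160·710/(1716·109000) = 0.1031 mm
δ_BC = 24000·260/(3029·104000) = 0.01981 mm
δ_CD = 24000·706/(2250·103000) = 0.07311 mm
δ = Σδ_i = 0.196 mm.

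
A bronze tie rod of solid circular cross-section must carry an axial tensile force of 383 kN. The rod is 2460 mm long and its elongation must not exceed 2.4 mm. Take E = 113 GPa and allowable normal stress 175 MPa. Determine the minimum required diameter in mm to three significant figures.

66.5 mm

Required area A ≥ P/σ_allow = 383000/175 = 2189 mm².
For a solid circular section, d ≥ √(4A/π) = 52.79 mm.
Elongation limit: A ≥ PL/(Eδ_allow) = 383000·2460/(113000·2.4) = 3474 mm² ⇒ d ≥ 66.51 mm.
The elongation limit governs.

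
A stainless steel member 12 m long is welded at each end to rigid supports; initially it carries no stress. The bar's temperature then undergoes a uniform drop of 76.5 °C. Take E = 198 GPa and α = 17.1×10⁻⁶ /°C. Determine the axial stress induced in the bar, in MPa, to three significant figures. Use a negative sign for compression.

259 MPa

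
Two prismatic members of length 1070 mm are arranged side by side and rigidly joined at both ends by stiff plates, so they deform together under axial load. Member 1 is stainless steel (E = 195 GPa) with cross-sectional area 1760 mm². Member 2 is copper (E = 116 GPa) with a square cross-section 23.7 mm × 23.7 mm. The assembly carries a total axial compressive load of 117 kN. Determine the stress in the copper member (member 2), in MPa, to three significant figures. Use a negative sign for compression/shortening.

-33.2 MPa

A_2 = 561.7 mm².
Equal strain + equilibrium ⇒ each member carries load in proportion to AE: A₁E₁ = 343200000 N, A₂E₂ = 65160000 N, ΣAE = 408400000 N.
σ₂ = P·E₂/ΣAE = -117000·116000/408400000 = -33.24 MPa.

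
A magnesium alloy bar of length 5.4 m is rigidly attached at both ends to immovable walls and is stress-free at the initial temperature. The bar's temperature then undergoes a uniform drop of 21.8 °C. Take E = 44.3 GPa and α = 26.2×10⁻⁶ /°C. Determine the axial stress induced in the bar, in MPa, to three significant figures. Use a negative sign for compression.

Free thermal expansion αLΔT = 26.2e-6 · 5400 · -21.8 = -3.084 mm.
The walls impose strain ε = −(-3.084)/5400 = 5.7116e-04; σ = Eε = 44300 · 5.7116e-04 = 25.3 MPa.

25.3 MPa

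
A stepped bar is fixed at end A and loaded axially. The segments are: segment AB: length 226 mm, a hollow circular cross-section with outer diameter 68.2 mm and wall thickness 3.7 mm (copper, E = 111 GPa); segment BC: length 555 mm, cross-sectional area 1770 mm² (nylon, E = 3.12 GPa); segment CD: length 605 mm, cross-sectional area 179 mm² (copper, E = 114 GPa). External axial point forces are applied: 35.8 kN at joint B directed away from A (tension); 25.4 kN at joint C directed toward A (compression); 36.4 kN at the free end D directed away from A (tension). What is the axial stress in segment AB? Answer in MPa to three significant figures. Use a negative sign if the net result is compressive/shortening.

62.4 MPa

Internal axial forces (sectioning from the free end, tension +): N_CD = 36.4 kN, N_BC = 11 kN, N_AB = 46.8 kN.
A_AB = 749.7 mm².
σ_AB = N_AB/A_AB = 46800/749.7 = 62.42 MPa.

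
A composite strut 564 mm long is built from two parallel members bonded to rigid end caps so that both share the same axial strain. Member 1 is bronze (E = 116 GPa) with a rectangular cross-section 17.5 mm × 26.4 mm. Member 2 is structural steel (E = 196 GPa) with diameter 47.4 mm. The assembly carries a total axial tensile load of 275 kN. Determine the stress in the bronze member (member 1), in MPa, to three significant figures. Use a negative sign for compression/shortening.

79.9 MPa

A_1 = 462 mm².
A_2 = 1765 mm².
Equal strain + equilibrium ⇒ each member carries load in proportion to AE: A₁E₁ = 53590000 N, A₂E₂ = 345900000 N, ΣAE = 399500000 N.
σ₁ = P·E₁/ΣAE = 275000·116000/399500000 = 79.86 MPa.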